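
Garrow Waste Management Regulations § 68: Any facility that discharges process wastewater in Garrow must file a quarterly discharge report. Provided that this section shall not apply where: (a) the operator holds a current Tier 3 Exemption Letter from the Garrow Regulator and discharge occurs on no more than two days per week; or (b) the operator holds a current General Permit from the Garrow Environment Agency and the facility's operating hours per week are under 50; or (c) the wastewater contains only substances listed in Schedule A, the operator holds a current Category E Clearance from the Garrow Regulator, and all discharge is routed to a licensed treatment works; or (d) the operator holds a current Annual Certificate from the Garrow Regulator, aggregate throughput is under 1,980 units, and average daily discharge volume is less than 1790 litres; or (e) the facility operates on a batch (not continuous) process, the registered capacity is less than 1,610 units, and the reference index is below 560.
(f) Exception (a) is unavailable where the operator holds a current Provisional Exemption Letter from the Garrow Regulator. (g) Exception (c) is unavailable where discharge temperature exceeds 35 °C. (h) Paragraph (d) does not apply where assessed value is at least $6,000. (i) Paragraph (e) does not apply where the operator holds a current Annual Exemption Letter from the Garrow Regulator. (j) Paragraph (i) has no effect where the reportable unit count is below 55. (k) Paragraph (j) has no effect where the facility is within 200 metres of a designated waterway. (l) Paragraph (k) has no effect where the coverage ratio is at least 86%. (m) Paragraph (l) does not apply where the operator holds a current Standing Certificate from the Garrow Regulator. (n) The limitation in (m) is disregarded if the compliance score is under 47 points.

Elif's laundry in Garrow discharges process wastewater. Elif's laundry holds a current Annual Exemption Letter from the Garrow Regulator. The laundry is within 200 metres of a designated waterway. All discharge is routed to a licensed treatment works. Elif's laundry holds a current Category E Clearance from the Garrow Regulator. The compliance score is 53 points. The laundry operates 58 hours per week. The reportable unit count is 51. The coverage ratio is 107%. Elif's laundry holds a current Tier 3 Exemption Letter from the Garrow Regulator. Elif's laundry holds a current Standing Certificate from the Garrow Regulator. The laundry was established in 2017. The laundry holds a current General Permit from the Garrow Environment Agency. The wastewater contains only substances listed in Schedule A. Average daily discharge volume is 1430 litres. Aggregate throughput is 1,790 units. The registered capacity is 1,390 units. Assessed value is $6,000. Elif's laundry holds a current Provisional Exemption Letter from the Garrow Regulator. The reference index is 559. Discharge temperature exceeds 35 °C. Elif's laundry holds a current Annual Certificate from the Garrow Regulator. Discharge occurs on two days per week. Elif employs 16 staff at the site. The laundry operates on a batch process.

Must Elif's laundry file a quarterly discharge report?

Yes — Elif's laundry must file a quarterly discharge report.

Exception (a)'s conditions are all satisfied: a current Tier 3 Exemption Letter is held; discharge occurs on no more than two days per week. But: (f) is triggered — a current Provisional Exemption Letter is held. (a) is therefore removed.
Exception (b) fails — the facility's operating hours per week are 58, not under 50.
Exception (c): the wastewater is Schedule-A-only; a current Category E Clearance is held; discharge is routed to a licensed treatment works — every condition holds. But: (g) operates against (c): discharge temperature exceeds 35 °C. So (c) is unavailable.
All of (d)'s requirements are met (a current Annual Certificate is held; aggregate throughput is 1,790 units, under the 1,980 units limit; average daily discharge volume is 1430 litres, less than the 1790 litres limit). However, paragraph (h) must be considered: (h) is engaged — assessed value is $6,000, meeting the $6,000 threshold. (d) is therefore removed.
All of (e)'s requirements are met (the facility operates on a batch process; the registered capacity is 1,390 units, less than the 1,610 units limit; the reference index is 559, below the 560 limit). Turning to paragraphs (i)–(n): (i) operates against (e): a current Annual Exemption Letter is held. (j) would limit (i) — the reportable unit count is 51, below the 55 limit — but (k) sets (j) aside: (k) operates against (j): the laundry is within 200 m of a designated waterway. (l) would limit (k) — the coverage ratio is 107%, meeting the 86% threshold — but (m) sets (l) aside: (m) operates against (l): a current Standing Certificate is held. (n) is not triggered (the compliance score is 53 points, not under 47 points), so (m) stands. (e) is therefore removed.
No exception displaces § 68.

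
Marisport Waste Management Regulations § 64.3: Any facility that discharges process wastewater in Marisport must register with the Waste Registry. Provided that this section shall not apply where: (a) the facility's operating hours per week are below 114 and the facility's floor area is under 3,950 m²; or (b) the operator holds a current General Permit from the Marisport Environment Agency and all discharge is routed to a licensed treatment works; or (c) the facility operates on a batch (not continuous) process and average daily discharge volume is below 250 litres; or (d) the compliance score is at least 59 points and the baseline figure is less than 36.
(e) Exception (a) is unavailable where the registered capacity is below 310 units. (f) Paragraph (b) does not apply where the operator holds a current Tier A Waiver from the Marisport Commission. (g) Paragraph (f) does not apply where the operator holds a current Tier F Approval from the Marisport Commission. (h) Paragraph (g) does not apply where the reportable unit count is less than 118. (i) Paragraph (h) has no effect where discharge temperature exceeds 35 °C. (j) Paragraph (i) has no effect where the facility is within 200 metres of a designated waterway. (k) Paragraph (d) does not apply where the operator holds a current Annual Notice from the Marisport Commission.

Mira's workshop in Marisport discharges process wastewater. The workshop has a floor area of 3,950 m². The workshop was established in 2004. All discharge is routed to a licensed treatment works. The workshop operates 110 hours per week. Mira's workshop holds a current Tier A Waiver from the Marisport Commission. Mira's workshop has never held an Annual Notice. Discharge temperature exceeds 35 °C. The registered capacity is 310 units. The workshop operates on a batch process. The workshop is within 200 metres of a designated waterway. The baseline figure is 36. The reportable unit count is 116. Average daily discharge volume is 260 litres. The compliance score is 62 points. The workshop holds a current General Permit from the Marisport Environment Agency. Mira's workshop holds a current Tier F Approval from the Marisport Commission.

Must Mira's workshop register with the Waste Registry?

Yes — Mira's workshop must register with the Waste Registry.

Exception (a) fails — the facility's floor area is 3,950 m², not under 3,950 m².
All of (b)'s requirements are met (a current General Permit is held; discharge is routed to a licensed treatment works). Turning to paragraphs (f)–(j): (f) applies — a current Tier A Waiver is held. (g) would limit (f) — a current Tier F Approval is held — but (h) sets (g) aside: (h) operates against (g): the reportable unit count is 116, less than the 118 limit. (i) would limit (h) — discharge temperature exceeds 35 °C — but (j) sets (i) aside: (j) applies — the workshop is within 200 m of a designated waterway. Exception (b) does not apply.
Exception (c) fails — average daily discharge volume is 260 litres, not below 250 litres.
Exception (d) does not apply: the baseline figure is 36, not less than 36.
Every exception is unavailable, so the rule governs.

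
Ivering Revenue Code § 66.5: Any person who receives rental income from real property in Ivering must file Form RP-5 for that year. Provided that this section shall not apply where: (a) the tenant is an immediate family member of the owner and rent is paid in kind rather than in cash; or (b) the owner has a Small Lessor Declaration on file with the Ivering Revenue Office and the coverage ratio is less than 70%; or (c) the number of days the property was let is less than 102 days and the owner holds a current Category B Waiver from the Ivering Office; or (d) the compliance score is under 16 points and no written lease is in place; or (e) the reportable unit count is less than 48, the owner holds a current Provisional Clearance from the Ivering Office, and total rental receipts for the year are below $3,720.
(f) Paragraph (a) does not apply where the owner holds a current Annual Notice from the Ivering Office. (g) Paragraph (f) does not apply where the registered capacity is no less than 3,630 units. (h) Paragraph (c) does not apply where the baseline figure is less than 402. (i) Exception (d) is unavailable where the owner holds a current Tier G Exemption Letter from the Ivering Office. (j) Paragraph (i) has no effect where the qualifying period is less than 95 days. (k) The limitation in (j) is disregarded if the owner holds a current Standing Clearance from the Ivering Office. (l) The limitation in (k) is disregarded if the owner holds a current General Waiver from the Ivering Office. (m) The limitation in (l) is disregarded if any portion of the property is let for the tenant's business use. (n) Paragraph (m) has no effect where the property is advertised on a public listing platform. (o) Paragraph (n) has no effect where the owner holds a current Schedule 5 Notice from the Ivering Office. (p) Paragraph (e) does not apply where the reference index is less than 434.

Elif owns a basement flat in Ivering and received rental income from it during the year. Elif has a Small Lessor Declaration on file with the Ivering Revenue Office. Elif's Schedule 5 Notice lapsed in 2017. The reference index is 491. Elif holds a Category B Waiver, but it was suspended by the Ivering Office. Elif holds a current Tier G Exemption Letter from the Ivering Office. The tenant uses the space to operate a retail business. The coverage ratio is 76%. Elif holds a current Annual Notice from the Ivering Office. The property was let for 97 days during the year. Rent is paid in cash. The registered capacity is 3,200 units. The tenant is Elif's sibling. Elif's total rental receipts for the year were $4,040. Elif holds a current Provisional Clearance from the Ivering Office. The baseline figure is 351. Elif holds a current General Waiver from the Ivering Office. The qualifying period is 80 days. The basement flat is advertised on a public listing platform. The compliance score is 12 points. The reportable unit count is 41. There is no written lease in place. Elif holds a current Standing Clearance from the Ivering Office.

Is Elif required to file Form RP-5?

No — exception (d) applies; Elif is not required to file Form RP-5.

Exception (a) requires that rent is paid in kind rather than in cash; but rent is paid in cash, so (a) is unavailable.
Exception (b) fails — the coverage ratio is 76%, not less than 70%.
Exception (c) does not apply: the Category B Waiver is not current.
All of (d)'s requirements are met (the compliance score is 12 points, under the 16 points limit; there is no written lease). Applying paragraphs (i)–(o): (i) would limit (d) — a current Tier G Exemption Letter is held — but (j) sets (i) aside: (j) operates against (i): the qualifying period is 80 days, less than the 95 days limit. (k) would limit (j) — a current Standing Clearance is held — but (l) sets (k) aside: (l) operates against (k): a current General Waiver is held. (m) is triggered (the space is let for business use), but is displaced by (n): (n) applies — the property is publicly advertised. (o), which would lift (n), does not operate here — there is no Schedule 5 Notice in force. So (d) applies.
Exception (e) does not apply: total rental receipts for the year are $4,040, not below $3,720.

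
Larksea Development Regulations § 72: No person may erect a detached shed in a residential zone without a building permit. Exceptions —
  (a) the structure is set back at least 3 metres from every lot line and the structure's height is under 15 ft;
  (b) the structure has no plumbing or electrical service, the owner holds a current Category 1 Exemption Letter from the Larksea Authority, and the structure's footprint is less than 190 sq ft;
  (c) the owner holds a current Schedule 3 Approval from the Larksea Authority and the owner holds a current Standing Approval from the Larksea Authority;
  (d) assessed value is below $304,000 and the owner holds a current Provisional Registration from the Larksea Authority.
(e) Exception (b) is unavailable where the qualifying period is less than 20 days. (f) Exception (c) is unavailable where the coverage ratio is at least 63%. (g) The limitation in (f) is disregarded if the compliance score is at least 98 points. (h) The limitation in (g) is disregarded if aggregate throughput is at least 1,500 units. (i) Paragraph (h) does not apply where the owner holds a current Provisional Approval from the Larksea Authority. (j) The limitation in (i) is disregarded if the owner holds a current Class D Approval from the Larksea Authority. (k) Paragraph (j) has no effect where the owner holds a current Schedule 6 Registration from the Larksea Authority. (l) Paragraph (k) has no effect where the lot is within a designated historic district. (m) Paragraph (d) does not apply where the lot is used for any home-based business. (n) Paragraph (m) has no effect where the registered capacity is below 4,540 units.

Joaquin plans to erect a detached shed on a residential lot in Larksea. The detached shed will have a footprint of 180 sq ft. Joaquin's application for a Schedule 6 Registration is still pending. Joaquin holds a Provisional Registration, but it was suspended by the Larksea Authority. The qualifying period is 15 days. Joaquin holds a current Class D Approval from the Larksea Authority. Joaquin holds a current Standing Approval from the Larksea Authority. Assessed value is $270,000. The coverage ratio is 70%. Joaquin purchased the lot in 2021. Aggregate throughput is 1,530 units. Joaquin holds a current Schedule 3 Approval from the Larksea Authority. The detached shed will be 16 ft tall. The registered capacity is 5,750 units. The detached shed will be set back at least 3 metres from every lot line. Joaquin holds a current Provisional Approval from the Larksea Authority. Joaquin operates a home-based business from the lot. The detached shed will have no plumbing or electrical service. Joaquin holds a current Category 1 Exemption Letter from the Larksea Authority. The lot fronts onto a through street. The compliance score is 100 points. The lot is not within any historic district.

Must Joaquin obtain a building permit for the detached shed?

Exception (a) does not apply: the structure's height is 16 ft, not under 15 ft.
Exception (b) is satisfied on its face — there is no plumbing or electrical service; a current Category 1 Exemption Letter is held; the structure's footprint is 180 sq ft, less than the 190 sq ft limit. But: (e) operates against (b): the qualifying period is 15 days, less than the 20 days limit. So (b) is unavailable.
All of (c)'s requirements are met (a current Schedule 3 Approval is held; a current Standing Approval is held). However, paragraphs (f)–(l) must be considered: (f) is engaged — the coverage ratio is 70%, meeting the 63% threshold. (g) is engaged (the compliance score is 100 points, meeting the 98 points threshold), but is set aside by (h): (h) is triggered — aggregate throughput is 1,530 units, meeting the 1,500 units threshold. (i) would limit (h) — a current Provisional Approval is held — but (j) sets (i) aside: (j) operates — a current Class D Approval is held. (k), which would lift (j), is not engaged — there is no Schedule 6 Registration in force. (c) is therefore removed.
Exception (d) requires that the owner holds a current Provisional Registration from the Larksea Authority; but the Provisional Registration is not current, so (d) is unavailable.
No exception applies. The general rule governs.

Yes — Joaquin must obtain a building permit.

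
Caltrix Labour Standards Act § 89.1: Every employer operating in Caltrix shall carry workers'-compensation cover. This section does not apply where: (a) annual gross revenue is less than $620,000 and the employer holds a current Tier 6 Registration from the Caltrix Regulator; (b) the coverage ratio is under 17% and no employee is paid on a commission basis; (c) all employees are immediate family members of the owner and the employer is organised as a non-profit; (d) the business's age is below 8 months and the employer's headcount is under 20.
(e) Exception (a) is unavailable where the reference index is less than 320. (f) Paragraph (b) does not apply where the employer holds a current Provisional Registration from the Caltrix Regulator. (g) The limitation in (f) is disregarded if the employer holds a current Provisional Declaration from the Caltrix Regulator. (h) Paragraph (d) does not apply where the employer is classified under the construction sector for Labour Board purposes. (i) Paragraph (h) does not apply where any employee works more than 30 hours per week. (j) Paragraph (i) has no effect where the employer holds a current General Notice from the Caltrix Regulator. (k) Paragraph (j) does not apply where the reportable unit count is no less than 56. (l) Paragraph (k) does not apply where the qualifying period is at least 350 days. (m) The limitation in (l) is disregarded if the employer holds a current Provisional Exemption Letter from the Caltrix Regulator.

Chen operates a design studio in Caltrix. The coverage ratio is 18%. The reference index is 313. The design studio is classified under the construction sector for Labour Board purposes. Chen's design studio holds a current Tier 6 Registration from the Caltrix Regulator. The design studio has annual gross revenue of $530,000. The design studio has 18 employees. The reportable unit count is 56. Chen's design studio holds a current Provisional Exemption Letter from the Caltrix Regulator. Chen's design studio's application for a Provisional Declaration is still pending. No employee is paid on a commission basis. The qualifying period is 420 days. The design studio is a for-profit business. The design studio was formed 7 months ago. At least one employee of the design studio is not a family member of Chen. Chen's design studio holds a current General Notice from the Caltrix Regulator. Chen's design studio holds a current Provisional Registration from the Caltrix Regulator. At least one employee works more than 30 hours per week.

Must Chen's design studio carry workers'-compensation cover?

No — exception (d) applies; Chen's design studio is not required to carry workers'-compensation cover.

Exception (a): annual gross revenue is $530,000, less than the $620,000 limit; a current Tier 6 Registration is held — every condition holds. But: (e) applies — the reference index is 313, less than the 320 limit. So (a) is unavailable.
Exception (b) requires that the coverage ratio is under 17%; but the coverage ratio is 18%, not under 17%, so (b) is unavailable.
Exception (c) fails — at least one employee is not a family member.
All of (d)'s requirements are met (the business's age is 7 months, below the 8 months limit; the employer's headcount is 18, under the 20 limit). Applying paragraphs (h)–(m): (h) would limit (d) — the design studio is classified under the construction sector — but (i) sets (h) aside: (i) is engaged — at least one employee exceeds 30 hours/week. (j) would limit (i) — a current General Notice is held — but (k) sets (j) aside: (k) applies — the reportable unit count is 56, meeting the 56 threshold. (l) would limit (k) — the qualifying period is 420 days, meeting the 350 days threshold — but (m) sets (l) aside: (m) operates — a current Provisional Exemption Letter is held. (d) remains available.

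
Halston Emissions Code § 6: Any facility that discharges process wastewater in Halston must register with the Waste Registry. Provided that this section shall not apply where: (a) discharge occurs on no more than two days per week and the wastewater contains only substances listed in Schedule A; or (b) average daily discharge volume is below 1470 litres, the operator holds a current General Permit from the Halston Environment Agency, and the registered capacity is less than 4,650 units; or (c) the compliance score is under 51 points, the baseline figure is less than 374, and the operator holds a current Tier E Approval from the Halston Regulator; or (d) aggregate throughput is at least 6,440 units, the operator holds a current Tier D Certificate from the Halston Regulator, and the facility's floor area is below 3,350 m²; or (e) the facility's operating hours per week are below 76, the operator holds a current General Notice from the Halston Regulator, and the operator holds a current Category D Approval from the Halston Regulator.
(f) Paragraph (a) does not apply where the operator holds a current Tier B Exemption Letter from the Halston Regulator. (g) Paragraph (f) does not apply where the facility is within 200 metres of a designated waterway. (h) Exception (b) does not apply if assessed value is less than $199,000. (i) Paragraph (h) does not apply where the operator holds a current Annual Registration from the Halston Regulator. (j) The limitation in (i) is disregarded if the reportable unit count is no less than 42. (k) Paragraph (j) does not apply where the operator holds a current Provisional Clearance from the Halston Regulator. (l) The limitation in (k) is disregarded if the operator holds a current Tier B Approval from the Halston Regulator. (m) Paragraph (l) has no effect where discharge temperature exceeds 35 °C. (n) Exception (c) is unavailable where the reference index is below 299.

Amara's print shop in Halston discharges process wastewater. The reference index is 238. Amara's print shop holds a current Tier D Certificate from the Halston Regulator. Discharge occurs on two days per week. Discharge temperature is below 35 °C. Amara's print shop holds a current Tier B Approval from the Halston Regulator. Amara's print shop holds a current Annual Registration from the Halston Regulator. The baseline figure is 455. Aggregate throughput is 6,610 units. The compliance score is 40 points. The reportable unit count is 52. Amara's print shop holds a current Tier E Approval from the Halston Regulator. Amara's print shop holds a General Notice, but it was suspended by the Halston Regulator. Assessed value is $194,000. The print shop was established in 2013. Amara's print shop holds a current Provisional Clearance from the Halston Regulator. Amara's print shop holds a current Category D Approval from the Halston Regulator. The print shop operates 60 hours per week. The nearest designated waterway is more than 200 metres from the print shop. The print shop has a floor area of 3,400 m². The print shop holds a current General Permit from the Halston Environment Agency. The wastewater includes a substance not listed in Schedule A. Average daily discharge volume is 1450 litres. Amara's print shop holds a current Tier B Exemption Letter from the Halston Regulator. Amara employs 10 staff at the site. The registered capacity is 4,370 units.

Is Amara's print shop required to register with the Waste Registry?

Exception (a) fails — the wastewater includes a non-Schedule-A substance.
All of (b)'s requirements are met (average daily discharge volume is 1450 litres, below the 1470 litres limit; a current General Permit is held; the registered capacity is 4,370 units, less than the 4,650 units limit). But applying paragraphs (h)–(m): (h) operates against (b): assessed value is $194,000, less than the $199,000 limit. (i) would limit (h) — a current Annual Registration is held — but (j) sets (i) aside: (j) operates — the reportable unit count is 52, meeting the 42 threshold. (k) would limit (j) — a current Provisional Clearance is held — but (l) sets (k) aside: (l) operates against (k): a current Tier B Approval is held. (m) is not engaged (discharge temperature is below 35 °C), so (l) stands. (b) is therefore removed.
Exception (c) fails — the baseline figure is 455, not less than 374.
Exception (d) does not apply: the facility's floor area is 3,400 m², not below 3,350 m².
Exception (e) requires that the operator holds a current General Notice from the Halston Regulator; but there is no General Notice in force, so (e) is unavailable.
None of the exceptions is available; § 6 applies in full.

Yes — Amara's print shop must register with the Waste Registry.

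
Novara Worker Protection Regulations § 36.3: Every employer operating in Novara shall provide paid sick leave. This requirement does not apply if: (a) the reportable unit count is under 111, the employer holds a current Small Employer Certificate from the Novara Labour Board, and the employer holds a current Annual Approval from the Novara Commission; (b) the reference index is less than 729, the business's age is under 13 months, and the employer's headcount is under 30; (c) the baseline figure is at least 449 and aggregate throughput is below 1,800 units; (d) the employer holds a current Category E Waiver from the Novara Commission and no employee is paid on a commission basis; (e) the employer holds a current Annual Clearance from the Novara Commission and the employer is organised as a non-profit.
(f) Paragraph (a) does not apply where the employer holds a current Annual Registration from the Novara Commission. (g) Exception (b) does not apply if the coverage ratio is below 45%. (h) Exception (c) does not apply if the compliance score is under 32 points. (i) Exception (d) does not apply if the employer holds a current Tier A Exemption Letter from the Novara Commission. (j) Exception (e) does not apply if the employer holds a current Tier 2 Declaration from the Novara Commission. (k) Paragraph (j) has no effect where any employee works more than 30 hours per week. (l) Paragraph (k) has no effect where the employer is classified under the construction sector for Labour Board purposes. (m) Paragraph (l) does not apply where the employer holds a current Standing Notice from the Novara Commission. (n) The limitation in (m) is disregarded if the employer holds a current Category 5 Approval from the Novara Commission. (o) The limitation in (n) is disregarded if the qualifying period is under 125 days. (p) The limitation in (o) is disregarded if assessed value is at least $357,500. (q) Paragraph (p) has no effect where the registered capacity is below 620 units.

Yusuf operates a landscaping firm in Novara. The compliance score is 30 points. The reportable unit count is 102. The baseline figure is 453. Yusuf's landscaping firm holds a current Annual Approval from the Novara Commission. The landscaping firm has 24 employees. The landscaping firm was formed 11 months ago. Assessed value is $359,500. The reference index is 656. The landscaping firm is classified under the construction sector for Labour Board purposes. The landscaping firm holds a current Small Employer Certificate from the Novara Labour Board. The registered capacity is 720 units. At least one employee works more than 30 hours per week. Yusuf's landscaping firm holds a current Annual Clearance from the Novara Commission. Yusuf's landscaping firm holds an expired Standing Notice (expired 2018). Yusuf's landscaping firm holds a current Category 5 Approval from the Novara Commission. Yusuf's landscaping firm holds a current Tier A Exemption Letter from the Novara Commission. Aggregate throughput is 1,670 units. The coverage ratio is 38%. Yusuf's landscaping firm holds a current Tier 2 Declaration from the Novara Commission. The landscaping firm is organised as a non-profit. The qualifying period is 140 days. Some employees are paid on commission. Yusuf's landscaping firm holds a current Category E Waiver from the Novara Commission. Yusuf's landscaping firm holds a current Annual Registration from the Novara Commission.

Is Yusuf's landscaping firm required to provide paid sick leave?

Yes — Yusuf's landscaping firm must provide paid sick leave.

Exception (a)'s conditions are all satisfied: the reportable unit count is 102, under the 111 limit; a current Small Employer Certificate is held; a current Annual Approval is held. However, paragraph (f) must be considered: (f) is engaged — a current Annual Registration is held. Exception (a) does not apply.
Exception (b): the reference index is 656, less than the 729 limit; the business's age is 11 months, under the 13 months limit; the employer's headcount is 24, under the 30 limit — every condition holds. Turning to paragraph (g): (g) operates against (b): the coverage ratio is 38%, below the 45% limit. So (b) is unavailable.
All of (c)'s requirements are met (the baseline figure is 453, meeting the 449 threshold; aggregate throughput is 1,670 units, below the 1,800 units limit). However, paragraph (h) must be considered: (h) applies — the compliance score is 30 points, under the 32 points limit. So (c) is unavailable.
Exception (d) requires that no employee is paid on a commission basis; but some employees are paid on commission, so (d) is unavailable.
All of (e)'s requirements are met (a current Annual Clearance is held; the employer is a non-profit). Turning to paragraphs (j)–(q): (j) operates against (e): a current Tier 2 Declaration is held. (k) applies (at least one employee exceeds 30 hours/week), but is itself disapplied by (l): (l) operates against (k): the landscaping firm is classified under the construction sector. (m), which would lift (l), is not triggered — no current Standing Notice is held. (e) is therefore removed.
No exception displaces § 36.3.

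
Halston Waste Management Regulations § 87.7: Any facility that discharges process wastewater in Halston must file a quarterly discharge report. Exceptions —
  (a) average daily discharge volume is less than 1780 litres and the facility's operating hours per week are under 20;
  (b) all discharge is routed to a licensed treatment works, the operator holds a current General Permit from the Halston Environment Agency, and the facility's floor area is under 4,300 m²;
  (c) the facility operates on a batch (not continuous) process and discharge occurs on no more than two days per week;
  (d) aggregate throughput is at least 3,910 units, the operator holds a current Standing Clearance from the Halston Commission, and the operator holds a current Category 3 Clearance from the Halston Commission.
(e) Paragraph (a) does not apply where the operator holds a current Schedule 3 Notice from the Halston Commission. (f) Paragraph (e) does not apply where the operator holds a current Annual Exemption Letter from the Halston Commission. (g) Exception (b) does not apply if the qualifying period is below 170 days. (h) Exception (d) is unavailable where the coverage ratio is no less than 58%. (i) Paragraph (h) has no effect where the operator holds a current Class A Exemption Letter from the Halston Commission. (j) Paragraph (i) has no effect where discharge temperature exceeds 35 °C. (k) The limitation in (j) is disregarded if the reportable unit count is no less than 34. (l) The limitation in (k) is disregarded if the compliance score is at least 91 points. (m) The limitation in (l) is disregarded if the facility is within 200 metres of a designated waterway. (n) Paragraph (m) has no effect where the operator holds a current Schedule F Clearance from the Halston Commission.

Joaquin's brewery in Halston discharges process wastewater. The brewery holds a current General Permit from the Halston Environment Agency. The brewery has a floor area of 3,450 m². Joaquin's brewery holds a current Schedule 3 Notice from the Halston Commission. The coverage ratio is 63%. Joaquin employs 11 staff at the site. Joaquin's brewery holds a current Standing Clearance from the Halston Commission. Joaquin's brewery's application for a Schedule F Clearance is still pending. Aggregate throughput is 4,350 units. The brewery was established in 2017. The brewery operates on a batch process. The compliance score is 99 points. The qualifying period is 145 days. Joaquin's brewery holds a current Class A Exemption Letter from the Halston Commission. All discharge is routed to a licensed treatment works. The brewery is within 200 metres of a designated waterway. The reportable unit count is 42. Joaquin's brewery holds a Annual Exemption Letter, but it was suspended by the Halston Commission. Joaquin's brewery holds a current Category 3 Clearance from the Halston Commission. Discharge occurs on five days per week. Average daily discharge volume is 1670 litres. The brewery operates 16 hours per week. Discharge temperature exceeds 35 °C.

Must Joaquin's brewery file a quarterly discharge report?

No — exception (d) applies; Joaquin's brewery is not required to file a quarterly discharge report.

Exception (a) is satisfied on its face — average daily discharge volume is 1670 litres, less than the 1780 litres limit; the facility's operating hours per week are 16, under the 20 limit. But applying paragraphs (e)–(f): (e) operates against (a): a current Schedule 3 Notice is held. (f), which would lift (e), is inapplicable — no current Annual Exemption Letter is held. (a) is therefore removed.
Exception (b) is satisfied on its face — discharge is routed to a licensed treatment works; a current General Permit is held; the facility's floor area is 3,450 m², under the 4,300 m² limit. Turning to paragraph (g): (g) operates against (b): the qualifying period is 145 days, below the 170 days limit. So (b) is unavailable.
Exception (c) fails — discharge occurs on five days per week.
Exception (d)'s conditions are all satisfied: aggregate throughput is 4,350 units, meeting the 3,910 units threshold; a current Standing Clearance is held; a current Category 3 Clearance is held. As to paragraphs (h)–(n): (h) is triggered (the coverage ratio is 63%, meeting the 58% threshold), but is set aside by (i): (i) is triggered — a current Class A Exemption Letter is held. (j) is triggered (discharge temperature exceeds 35 °C), but is overridden by (k): (k) applies — the reportable unit count is 42, meeting the 34 threshold. (l) is engaged (the compliance score is 99 points, meeting the 91 points threshold), but is overridden by (m): (m) is triggered — the brewery is within 200 m of a designated waterway. (n) is not triggered (the Schedule F Clearance is not current), so (m) stands. So (d) applies.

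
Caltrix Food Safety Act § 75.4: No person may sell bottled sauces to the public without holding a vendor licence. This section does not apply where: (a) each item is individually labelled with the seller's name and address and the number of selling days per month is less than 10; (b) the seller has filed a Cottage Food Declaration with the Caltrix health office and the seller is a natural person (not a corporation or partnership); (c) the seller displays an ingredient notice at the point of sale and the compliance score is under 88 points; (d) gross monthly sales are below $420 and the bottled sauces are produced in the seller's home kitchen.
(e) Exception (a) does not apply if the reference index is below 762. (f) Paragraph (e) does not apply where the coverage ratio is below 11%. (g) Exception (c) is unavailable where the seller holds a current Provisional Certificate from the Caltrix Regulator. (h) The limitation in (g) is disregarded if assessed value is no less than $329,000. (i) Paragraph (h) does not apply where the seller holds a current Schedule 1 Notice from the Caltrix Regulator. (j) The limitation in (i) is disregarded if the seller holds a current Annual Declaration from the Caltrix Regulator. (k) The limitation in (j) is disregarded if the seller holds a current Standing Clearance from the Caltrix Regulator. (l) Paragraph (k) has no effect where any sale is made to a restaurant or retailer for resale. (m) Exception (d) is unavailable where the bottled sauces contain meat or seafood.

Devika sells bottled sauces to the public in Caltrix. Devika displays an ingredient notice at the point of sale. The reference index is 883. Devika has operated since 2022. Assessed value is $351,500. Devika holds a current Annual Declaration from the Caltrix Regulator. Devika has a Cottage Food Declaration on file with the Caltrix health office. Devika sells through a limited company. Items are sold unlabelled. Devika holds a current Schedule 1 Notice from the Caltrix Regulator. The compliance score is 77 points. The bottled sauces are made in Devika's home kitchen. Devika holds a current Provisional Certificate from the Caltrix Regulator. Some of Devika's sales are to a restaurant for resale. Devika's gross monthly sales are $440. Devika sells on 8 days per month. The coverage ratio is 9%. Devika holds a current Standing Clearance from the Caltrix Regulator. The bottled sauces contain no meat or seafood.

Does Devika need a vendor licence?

No — exception (c) applies; Devika is not required to hold a vendor licence.

Exception (a) fails — items are sold unlabelled.
Exception (b) requires that the seller is a natural person (not a corporation or partnership); but the seller operates through a limited company, so (b) is unavailable.
Exception (c) is satisfied on its face — an ingredient notice is displayed; the compliance score is 77 points, under the 88 points limit. As to paragraphs (g)–(l): (g) operates (a current Provisional Certificate is held), but yields to (h): (h) is triggered — assessed value is $351,500, meeting the $329,000 threshold. (i) is engaged (a current Schedule 1 Notice is held), but is displaced by (j): (j) operates against (i): a current Annual Declaration is held. (k) would limit (j) — a current Standing Clearance is held — but (l) sets (k) aside: (l) operates against (k): some sales are to a restaurant for resale. Exception (c) stands.
Exception (d) fails — gross monthly sales are $440, not below $420.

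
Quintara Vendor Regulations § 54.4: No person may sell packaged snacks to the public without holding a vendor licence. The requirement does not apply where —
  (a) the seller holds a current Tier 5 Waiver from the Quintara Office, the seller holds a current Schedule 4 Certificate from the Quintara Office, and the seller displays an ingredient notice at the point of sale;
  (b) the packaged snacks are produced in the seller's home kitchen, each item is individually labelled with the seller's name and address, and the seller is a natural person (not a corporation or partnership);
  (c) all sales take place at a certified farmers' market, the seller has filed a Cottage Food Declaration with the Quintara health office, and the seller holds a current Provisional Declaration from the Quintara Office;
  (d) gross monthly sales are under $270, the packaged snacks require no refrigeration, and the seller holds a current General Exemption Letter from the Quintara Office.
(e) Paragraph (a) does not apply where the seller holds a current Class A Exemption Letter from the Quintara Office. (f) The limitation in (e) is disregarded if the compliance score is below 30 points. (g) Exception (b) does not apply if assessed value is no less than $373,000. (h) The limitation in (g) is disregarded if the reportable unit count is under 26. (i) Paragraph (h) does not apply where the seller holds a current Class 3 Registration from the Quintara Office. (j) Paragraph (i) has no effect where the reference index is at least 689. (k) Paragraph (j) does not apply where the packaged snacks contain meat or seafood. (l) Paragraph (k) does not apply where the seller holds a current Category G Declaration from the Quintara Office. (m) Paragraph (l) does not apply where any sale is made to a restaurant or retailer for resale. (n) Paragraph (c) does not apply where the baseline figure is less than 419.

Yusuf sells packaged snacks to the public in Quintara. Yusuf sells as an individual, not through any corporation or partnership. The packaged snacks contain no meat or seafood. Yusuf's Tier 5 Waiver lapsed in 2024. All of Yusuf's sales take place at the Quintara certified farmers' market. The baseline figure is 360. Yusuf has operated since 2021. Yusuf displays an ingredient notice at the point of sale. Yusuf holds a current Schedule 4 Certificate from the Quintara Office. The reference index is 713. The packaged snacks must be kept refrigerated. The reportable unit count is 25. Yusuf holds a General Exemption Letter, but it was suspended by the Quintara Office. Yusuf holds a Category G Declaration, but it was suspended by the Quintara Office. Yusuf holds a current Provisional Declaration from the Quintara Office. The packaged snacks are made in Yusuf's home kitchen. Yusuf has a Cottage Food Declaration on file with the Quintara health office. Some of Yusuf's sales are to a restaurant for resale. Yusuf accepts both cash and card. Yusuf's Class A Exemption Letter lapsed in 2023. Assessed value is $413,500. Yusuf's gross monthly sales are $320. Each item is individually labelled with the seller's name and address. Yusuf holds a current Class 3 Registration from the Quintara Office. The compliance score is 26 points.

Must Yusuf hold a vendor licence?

No — exception (b) applies; Yusuf is not required to hold a vendor licence.

Exception (a) fails — the Tier 5 Waiver is not current.
All of (b)'s requirements are met (the packaged snacks are home-kitchen produced; items are individually labelled; the seller is a natural person). Applying paragraphs (g)–(m): (g) would limit (b) — assessed value is $413,500, meeting the $373,000 threshold — but (h) sets (g) aside: (h) applies — the reportable unit count is 25, under the 26 limit. (i) would limit (h) — a current Class 3 Registration is held — but (j) sets (i) aside: (j) is engaged — the reference index is 713, meeting the 689 threshold. (k), which would lift (j), is inapplicable — the packaged snacks contain no meat or seafood. (b) remains available.
Exception (c)'s conditions are all satisfied: all sales are at a certified farmers' market; a Cottage Food Declaration is on file; a current Provisional Declaration is held. But applying paragraph (n): (n) operates against (c): the baseline figure is 360, less than the 419 limit. So (c) is unavailable.
Exception (d) does not apply: gross monthly sales are $320, not under $270.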